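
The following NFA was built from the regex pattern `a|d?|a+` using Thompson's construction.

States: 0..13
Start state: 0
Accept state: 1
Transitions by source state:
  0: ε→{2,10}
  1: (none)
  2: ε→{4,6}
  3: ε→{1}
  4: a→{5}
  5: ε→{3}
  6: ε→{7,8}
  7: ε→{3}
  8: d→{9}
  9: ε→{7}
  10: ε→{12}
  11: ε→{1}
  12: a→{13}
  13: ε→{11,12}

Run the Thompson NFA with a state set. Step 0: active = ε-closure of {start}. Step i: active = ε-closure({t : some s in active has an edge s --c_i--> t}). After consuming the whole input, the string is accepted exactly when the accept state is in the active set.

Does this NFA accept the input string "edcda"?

initial (ε-close {0}): {0,1,2,3,4,6,7,8,10,12}
'e' @ 1: {}  — dead — no transitions
rest 'dcda' ignored (set empty)
final: {}; accept 1 not in set

Answer: REJECT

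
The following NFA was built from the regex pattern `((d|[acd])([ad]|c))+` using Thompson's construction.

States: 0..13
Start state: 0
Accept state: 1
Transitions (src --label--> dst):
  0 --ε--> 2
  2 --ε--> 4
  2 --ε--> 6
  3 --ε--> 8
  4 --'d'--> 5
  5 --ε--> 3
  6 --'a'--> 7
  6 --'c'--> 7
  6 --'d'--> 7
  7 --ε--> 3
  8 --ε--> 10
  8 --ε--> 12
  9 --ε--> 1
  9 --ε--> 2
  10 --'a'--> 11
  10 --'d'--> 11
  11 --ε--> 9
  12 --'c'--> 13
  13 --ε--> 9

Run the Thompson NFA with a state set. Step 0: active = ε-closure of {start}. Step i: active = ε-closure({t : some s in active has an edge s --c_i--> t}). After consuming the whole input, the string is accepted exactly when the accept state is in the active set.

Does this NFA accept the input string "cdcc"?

start: ε-closure({0}) = {0,2,4,6}
'c' @ 1: {3,7,8,10,12}
'd' @ 2: {1,2,4,6,9,11}  [accepting]
'c' @ 3: {3,7,8,10,12}
'c' @ 4: {1,2,4,6,9,13}  [accepting]
end set {1,2,4,6,9,13} — state 1 in

Answer: ACCEPT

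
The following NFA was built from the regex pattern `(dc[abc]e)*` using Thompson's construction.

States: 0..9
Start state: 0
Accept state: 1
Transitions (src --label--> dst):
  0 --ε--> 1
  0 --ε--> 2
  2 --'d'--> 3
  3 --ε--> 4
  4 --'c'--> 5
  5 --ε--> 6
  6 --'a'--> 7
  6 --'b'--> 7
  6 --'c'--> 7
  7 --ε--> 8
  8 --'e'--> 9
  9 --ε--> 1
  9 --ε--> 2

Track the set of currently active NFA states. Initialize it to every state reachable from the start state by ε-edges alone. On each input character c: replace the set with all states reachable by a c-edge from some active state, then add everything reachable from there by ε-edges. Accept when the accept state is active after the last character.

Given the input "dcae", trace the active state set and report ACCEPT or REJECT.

Answer: ACCEPT

Steps:
start: ε-closure({0}) = {0,1,2}
'd' @ 1: {3,4}
'c' @ 2: {5,6}
'a' @ 3: {7,8}
'e' @ 4: {1,2,9}  [accepting]
final: {1,2,9}; accept 1 in set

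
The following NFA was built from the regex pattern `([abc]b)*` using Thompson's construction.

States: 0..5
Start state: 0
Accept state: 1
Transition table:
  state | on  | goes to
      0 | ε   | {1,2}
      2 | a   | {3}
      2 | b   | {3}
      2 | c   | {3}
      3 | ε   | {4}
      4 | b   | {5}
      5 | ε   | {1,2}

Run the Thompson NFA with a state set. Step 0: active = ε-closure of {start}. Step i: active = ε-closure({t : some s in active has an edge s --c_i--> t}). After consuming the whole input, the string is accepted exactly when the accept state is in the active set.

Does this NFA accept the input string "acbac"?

start: ε-closure({0}) = {0,1,2}
'a' @ 1: {3,4}
'c' @ 2: {}  — state set empty
rest 'bac' ignored (set empty)
end set {} — state 1 not in

Answer: REJECT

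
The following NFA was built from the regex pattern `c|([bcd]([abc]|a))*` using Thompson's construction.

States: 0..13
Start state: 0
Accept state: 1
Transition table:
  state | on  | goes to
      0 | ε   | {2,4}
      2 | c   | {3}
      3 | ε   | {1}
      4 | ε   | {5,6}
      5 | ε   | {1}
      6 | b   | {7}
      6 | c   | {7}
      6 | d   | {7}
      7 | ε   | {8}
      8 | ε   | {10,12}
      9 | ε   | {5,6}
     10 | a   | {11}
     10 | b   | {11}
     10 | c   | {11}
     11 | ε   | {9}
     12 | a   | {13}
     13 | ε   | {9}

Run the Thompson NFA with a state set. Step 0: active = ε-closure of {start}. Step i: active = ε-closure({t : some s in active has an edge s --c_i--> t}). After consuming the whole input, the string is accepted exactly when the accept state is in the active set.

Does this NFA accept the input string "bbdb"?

start: ε-closure({0}) = {0,1,2,4,5,6}
'b' @ 1: {7,8,10,12}
'b' @ 2: {1,5,6,9,11}  ✓accept
'd' @ 3: {7,8,10,12}
'b' @ 4: {1,5,6,9,11}  ✓accept
end set {1,5,6,9,11} — state 1 in

Answer: ACCEPT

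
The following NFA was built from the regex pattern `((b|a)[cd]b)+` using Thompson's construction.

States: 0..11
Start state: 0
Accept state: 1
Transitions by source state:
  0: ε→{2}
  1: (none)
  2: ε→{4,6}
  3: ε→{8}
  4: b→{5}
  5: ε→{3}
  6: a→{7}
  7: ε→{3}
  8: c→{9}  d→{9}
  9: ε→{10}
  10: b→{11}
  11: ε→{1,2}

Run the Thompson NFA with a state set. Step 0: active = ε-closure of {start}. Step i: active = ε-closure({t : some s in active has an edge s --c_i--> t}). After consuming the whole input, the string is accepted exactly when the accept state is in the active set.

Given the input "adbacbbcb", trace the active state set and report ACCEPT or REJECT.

Answer: ACCEPT

Derivation:
S₀ = ε-closure({0}) = {0,2,4,6}
'a' @ 1: {3,7,8}
'd' @ 2: {9,10}
'b' @ 3: {1,2,4,6,11}  (accept∈set)
'a' @ 4: {3,7,8}
'c' @ 5: {9,10}
'b' @ 6: {1,2,4,6,11}  (accept∈set)
'b' @ 7: {3,5,8}
'c' @ 8: {9,10}
'b' @ 9: {1,2,4,6,11}  (accept∈set)
final: {1,2,4,6,11}; accept 1 in set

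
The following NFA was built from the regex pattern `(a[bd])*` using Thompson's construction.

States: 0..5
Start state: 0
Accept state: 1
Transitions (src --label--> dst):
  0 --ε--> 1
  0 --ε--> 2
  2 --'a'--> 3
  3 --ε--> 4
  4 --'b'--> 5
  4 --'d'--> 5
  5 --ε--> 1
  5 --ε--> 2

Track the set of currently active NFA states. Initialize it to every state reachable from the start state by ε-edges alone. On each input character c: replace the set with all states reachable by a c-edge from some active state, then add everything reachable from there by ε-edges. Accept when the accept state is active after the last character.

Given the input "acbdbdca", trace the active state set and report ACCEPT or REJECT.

S₀ = ε-closure({0}) = {0,1,2}
'a' @ 1: {3,4}
'c' @ 2: {}  — state set empty
rest 'bdbdca' ignored (set empty)
end set {} — state 1 not in

Answer: REJECT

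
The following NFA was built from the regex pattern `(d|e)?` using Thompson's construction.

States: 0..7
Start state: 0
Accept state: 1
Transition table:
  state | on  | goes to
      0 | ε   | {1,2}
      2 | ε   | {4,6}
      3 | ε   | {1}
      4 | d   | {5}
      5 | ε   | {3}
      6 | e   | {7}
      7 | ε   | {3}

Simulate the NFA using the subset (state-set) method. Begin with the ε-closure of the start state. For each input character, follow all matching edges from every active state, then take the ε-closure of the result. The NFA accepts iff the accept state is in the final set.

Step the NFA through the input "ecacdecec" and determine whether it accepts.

start: ε-closure({0}) = {0,1,2,4,6}
'e' @ 1: {1,3,7}  ✓accept
'c' @ 2: {}  — state set empty
rest 'acdecec' ignored (set empty)
after full input: {}  (accept=1 not in)

Answer: REJECT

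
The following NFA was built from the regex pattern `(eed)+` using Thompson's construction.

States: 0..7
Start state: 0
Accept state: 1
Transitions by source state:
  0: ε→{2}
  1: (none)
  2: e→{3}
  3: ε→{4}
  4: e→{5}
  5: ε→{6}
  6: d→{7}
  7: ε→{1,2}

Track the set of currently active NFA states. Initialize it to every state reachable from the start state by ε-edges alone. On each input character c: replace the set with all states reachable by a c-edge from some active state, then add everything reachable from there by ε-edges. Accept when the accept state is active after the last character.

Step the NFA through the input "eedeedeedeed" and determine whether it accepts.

Answer: ACCEPT

Trace:
S₀ = ε-closure({0}) = {0,2}
'e' @ 1: {3,4}
'e' @ 2: {5,6}
'd' @ 3: {1,2,7}  (accept∈set)
'e' @ 4: {3,4}
'e' @ 5: {5,6}
'd' @ 6: {1,2,7}  (accept∈set)
'e' @ 7: {3,4}
'e' @ 8: {5,6}
'd' @ 9: {1,2,7}  (accept∈set)
'e' @ 10: {3,4}
'e' @ 11: {5,6}
'd' @ 12: {1,2,7}  (accept∈set)
end set {1,2,7} — state 1 in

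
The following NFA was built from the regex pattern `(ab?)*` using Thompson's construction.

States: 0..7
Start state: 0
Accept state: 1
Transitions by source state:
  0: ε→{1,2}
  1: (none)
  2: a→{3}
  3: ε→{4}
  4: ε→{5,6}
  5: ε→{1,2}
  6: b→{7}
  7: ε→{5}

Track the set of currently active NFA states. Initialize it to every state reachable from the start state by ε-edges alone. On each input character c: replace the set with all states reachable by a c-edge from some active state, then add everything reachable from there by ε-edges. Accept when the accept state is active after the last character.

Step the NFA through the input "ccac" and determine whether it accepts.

initial (ε-close {0}): {0,1,2}
'c' @ 1: {}  — state set empty
rest 'cac' ignored (set empty)
end set {} — state 1 not in

Answer: REJECT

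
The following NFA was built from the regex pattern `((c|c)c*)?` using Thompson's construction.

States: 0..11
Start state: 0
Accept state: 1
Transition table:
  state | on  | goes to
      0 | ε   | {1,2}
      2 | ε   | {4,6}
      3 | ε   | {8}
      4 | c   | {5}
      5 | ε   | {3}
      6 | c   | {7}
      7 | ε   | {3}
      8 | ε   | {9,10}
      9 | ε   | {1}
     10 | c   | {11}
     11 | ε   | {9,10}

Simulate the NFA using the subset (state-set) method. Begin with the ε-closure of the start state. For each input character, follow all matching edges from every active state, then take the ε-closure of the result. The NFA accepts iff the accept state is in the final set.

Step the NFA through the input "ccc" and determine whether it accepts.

start: ε-closure({0}) = {0,1,2,4,6}
'c' @ 1: {1,3,5,7,8,9,10}  [accepting]
'c' @ 2: {1,9,10,11}  [accepting]
'c' @ 3: {1,9,10,11}  [accepting]
final: {1,9,10,11}; accept 1 in set

Answer: ACCEPT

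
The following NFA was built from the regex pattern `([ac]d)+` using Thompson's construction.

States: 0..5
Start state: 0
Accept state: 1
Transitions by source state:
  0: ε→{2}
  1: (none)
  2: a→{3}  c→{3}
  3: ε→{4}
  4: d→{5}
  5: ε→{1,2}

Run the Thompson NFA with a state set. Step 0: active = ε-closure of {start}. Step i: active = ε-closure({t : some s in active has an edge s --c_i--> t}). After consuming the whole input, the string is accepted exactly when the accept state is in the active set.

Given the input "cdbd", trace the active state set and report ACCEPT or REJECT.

Answer: REJECT

Trace:
initial (ε-close {0}): {0,2}
'c' @ 1: {3,4}
'd' @ 2: {1,2,5}  [accepting]
'b' @ 3: {}  — state set empty
rest 'd' ignored (set empty)
end set {} — state 1 not in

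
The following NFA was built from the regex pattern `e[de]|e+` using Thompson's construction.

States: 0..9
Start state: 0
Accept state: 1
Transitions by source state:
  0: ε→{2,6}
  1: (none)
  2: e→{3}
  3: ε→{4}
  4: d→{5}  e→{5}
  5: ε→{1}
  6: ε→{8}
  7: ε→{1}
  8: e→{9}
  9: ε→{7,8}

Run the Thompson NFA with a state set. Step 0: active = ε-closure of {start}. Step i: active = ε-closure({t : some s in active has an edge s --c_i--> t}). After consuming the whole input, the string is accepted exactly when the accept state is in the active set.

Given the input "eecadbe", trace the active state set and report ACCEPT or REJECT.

Answer: REJECT

Steps:
start: ε-closure({0}) = {0,2,6,8}
'e' @ 1: {1,3,4,7,8,9}  ✓accept
'e' @ 2: {1,5,7,8,9}  ✓accept
'c' @ 3: {}  — state set empty
rest 'adbe' ignored (set empty)
after full input: {}  (accept=1 not in)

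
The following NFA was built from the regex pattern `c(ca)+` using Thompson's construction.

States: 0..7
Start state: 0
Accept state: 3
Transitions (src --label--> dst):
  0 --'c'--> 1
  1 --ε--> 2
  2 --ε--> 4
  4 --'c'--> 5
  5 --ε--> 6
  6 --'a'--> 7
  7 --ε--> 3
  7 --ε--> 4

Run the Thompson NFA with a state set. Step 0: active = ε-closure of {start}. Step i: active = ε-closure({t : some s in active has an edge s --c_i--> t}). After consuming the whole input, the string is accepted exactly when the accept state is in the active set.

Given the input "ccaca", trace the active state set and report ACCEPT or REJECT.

Answer: ACCEPT

Steps:
initial (ε-close {0}): {0}
'c' @ 1: {1,2,4}
'c' @ 2: {5,6}
'a' @ 3: {3,4,7}  (accept∈set)
'c' @ 4: {5,6}
'a' @ 5: {3,4,7}  (accept∈set)
final: {3,4,7}; accept 3 in set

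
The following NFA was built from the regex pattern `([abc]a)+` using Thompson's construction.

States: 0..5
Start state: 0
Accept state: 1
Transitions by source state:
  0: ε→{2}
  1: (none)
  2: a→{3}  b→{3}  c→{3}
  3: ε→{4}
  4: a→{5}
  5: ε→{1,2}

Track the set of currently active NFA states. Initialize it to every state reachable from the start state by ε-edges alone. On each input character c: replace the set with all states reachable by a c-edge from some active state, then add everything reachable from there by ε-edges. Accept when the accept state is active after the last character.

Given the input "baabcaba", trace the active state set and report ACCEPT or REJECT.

Answer: REJECT

Derivation:
initial (ε-close {0}): {0,2}
'b' @ 1: {3,4}
'a' @ 2: {1,2,5}  [accepting]
'a' @ 3: {3,4}
'b' @ 4: {}  — state set empty
rest 'caba' ignored (set empty)
final: {}; accept 1 not in set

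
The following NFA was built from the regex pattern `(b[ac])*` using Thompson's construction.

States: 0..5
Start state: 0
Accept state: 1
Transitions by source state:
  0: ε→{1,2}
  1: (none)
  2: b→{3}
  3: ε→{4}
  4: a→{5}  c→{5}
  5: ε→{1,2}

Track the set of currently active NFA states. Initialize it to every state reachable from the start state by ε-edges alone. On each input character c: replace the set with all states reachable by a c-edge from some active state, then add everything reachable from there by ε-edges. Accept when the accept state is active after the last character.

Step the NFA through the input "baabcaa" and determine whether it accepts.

initial (ε-close {0}): {0,1,2}
'b' @ 1: {3,4}
'a' @ 2: {1,2,5}  [accepting]
'a' @ 3: {}  — no active states
rest 'bcaa' ignored (set empty)
after full input: {}  (accept=1 not in)

Answer: REJECT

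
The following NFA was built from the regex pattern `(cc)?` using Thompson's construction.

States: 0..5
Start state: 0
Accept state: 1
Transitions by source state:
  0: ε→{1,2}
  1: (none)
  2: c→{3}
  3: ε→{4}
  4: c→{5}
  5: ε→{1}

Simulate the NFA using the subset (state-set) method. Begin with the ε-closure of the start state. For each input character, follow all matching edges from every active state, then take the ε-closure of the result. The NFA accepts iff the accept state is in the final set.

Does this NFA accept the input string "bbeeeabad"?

start: ε-closure({0}) = {0,1,2}
'b' @ 1: {}  — dead — no transitions
rest 'beeeabad' ignored (set empty)
end set {} — state 1 not in

Answer: REJECT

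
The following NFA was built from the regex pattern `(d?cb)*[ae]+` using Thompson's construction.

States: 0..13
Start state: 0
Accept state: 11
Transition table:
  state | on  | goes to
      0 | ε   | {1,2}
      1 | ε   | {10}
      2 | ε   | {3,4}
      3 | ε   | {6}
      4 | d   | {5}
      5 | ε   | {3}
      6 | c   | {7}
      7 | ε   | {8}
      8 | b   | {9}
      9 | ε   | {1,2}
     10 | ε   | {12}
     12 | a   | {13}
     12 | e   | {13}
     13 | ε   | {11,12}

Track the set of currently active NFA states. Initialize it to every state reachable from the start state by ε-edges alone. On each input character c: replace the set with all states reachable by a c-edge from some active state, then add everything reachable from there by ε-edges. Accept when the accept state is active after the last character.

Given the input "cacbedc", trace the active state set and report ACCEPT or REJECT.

S₀ = ε-closure({0}) = {0,1,2,3,4,6,10,12}
'c' @ 1: {7,8}
'a' @ 2: {}  — state set empty
rest 'cbedc' ignored (set empty)
after full input: {}  (accept=11 not in)

Answer: REJECT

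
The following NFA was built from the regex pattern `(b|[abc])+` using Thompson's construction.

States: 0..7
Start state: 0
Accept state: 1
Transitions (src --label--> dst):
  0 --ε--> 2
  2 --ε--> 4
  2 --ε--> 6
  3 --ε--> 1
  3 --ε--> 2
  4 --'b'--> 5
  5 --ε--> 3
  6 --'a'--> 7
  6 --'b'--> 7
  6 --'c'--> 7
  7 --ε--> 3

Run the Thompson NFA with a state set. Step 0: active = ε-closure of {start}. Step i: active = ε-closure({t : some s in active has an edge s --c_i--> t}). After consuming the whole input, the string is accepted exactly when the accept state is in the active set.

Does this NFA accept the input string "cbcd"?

S₀ = ε-closure({0}) = {0,2,4,6}
'c' @ 1: {1,2,3,4,6,7}  ✓accept
'b' @ 2: {1,2,3,4,5,6,7}  ✓accept
'c' @ 3: {1,2,3,4,6,7}  ✓accept
'd' @ 4: {}  — state set empty
end set {} — state 1 not in

Answer: REJECT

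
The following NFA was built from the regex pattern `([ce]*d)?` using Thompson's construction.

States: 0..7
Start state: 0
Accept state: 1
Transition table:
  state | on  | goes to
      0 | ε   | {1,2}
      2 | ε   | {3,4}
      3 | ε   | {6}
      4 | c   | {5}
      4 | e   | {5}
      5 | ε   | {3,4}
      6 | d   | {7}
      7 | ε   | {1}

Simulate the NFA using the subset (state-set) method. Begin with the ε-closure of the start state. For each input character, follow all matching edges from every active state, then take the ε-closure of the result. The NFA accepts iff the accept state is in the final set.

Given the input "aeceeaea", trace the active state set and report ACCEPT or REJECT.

start: ε-closure({0}) = {0,1,2,3,4,6}
'a' @ 1: {}  — dead — no transitions
rest 'eceeaea' ignored (set empty)
after full input: {}  (accept=1 not in)

Answer: REJECT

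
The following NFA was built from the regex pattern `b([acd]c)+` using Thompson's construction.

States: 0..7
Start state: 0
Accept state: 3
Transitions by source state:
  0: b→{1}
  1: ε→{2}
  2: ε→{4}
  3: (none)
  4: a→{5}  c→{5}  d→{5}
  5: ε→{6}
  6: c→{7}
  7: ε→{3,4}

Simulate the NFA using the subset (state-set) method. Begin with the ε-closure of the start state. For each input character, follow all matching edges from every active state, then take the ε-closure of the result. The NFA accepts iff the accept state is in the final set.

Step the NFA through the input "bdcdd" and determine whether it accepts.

Answer: REJECT

Derivation:
initial (ε-close {0}): {0}
'b' @ 1: {1,2,4}
'd' @ 2: {5,6}
'c' @ 3: {3,4,7}  (accept∈set)
'd' @ 4: {5,6}
'd' @ 5: {}  — dead — no transitions
final: {}; accept 3 not in set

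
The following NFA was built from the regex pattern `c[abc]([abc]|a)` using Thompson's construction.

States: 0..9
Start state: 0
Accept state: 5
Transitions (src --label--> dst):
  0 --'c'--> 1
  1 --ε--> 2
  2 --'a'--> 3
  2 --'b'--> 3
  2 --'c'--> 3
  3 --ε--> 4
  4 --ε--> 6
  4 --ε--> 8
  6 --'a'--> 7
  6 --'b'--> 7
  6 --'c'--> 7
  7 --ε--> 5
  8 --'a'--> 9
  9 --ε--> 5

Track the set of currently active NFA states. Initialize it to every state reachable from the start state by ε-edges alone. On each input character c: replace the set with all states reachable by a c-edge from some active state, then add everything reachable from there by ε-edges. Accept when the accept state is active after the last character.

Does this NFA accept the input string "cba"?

start: ε-closure({0}) = {0}
'c' @ 1: {1,2}
'b' @ 2: {3,4,6,8}
'a' @ 3: {5,7,9}  (accept∈set)
after full input: {5,7,9}  (accept=5 in)

Answer: ACCEPT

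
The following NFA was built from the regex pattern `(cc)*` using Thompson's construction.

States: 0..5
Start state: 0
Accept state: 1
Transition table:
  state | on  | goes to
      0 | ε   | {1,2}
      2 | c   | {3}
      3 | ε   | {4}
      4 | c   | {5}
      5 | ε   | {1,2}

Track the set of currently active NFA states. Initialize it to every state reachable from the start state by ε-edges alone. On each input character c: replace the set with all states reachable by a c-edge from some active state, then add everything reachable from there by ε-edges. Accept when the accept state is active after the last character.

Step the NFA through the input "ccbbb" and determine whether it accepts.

S₀ = ε-closure({0}) = {0,1,2}
'c' @ 1: {3,4}
'c' @ 2: {1,2,5}  (accept∈set)
'b' @ 3: {}  — state set empty
rest 'bb' ignored (set empty)
after full input: {}  (accept=1 not in)

Answer: REJECT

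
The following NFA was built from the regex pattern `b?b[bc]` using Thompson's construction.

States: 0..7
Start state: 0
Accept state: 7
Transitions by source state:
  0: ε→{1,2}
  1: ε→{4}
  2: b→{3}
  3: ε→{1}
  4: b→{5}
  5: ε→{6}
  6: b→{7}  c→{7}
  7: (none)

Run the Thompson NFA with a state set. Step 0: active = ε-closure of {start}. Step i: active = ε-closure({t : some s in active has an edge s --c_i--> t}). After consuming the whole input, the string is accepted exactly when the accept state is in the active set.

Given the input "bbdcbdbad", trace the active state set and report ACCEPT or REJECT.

initial (ε-close {0}): {0,1,2,4}
'b' @ 1: {1,3,4,5,6}
'b' @ 2: {5,6,7}  [accepting]
'd' @ 3: {}  — state set empty
rest 'cbdbad' ignored (set empty)
after full input: {}  (accept=7 not in)

Answer: REJECT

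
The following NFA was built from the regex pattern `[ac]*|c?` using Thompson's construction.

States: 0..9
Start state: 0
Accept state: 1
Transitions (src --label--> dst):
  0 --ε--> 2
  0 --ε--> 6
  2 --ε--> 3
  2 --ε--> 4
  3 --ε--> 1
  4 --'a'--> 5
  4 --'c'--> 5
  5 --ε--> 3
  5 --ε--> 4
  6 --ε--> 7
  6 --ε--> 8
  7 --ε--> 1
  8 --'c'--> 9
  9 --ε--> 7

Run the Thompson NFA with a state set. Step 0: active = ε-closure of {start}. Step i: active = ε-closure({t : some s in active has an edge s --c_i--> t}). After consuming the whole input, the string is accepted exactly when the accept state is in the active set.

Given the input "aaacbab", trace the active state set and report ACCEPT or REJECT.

Answer: REJECT

Trace:
start: ε-closure({0}) = {0,1,2,3,4,6,7,8}
'a' @ 1: {1,3,4,5}  [accepting]
'a' @ 2: {1,3,4,5}  [accepting]
'a' @ 3: {1,3,4,5}  [accepting]
'c' @ 4: {1,3,4,5}  [accepting]
'b' @ 5: {}  — state set empty
rest 'ab' ignored (set empty)
end set {} — state 1 not in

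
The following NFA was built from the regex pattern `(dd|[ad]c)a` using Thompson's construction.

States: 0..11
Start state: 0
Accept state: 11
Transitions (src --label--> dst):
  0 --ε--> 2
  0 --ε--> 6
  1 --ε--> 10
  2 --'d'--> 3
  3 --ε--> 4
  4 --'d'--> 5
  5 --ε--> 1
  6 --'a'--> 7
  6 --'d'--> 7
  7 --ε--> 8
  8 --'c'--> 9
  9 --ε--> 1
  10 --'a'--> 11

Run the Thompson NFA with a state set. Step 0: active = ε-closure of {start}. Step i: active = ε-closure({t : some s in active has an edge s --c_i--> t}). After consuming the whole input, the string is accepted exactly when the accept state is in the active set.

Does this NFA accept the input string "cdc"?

Answer: REJECT

Steps:
S₀ = ε-closure({0}) = {0,2,6}
'c' @ 1: {}  — no active states
rest 'dc' ignored (set empty)
after full input: {}  (accept=11 not in)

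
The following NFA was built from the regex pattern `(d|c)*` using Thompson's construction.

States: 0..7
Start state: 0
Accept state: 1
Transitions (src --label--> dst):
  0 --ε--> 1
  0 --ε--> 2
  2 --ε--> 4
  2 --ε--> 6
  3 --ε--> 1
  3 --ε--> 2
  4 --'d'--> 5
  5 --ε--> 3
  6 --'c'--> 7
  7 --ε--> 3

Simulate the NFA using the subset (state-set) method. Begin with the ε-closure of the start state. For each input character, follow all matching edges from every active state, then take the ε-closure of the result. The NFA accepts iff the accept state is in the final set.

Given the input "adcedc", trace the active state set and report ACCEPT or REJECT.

Answer: REJECT

Steps:
start: ε-closure({0}) = {0,1,2,4,6}
'a' @ 1: {}  — dead — no transitions
rest 'dcedc' ignored (set empty)
end set {} — state 1 not in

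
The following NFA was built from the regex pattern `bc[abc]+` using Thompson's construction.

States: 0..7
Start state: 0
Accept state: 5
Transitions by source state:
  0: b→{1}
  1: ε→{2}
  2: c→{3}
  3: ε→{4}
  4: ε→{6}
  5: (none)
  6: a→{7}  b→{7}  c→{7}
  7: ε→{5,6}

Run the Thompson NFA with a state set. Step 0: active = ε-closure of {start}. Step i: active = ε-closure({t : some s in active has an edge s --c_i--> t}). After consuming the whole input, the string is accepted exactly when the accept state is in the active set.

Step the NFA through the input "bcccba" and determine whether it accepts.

S₀ = ε-closure({0}) = {0}
'b' @ 1: {1,2}
'c' @ 2: {3,4,6}
'c' @ 3: {5,6,7}  (accept∈set)
'c' @ 4: {5,6,7}  (accept∈set)
'b' @ 5: {5,6,7}  (accept∈set)
'a' @ 6: {5,6,7}  (accept∈set)
end set {5,6,7} — state 5 in

Answer: ACCEPT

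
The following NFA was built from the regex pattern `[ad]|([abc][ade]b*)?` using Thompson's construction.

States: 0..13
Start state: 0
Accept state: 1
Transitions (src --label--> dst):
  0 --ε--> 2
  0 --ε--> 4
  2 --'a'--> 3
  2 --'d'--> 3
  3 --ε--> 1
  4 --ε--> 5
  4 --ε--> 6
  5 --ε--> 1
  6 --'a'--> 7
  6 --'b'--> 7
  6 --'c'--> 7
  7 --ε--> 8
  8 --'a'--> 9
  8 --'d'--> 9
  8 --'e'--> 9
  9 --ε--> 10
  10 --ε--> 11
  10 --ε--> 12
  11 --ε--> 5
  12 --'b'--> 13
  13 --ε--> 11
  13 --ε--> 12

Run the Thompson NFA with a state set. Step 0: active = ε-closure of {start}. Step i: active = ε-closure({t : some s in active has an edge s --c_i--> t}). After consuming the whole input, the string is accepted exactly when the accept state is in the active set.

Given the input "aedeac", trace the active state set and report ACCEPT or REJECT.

Answer: REJECT

Steps:
start: ε-closure({0}) = {0,1,2,4,5,6}
'a' @ 1: {1,3,7,8}  ✓accept
'e' @ 2: {1,5,9,10,11,12}  ✓accept
'd' @ 3: {}  — no active states
rest 'eac' ignored (set empty)
after full input: {}  (accept=1 not in)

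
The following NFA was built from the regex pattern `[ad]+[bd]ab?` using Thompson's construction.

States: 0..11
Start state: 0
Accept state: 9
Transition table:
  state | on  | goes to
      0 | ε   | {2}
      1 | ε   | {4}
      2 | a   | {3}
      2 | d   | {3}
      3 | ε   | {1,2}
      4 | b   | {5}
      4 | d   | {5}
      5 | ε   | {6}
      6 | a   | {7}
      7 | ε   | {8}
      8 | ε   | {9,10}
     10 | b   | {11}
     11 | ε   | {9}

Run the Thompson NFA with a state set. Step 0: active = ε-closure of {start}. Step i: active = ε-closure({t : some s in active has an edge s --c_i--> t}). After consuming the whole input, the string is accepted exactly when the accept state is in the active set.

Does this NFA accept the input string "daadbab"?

Answer: ACCEPT

Steps:
start: ε-closure({0}) = {0,2}
'd' @ 1: {1,2,3,4}
'a' @ 2: {1,2,3,4}
'a' @ 3: {1,2,3,4}
'd' @ 4: {1,2,3,4,5,6}
'b' @ 5: {5,6}
'a' @ 6: {7,8,9,10}  (accept∈set)
'b' @ 7: {9,11}  (accept∈set)
end set {9,11} — state 9 in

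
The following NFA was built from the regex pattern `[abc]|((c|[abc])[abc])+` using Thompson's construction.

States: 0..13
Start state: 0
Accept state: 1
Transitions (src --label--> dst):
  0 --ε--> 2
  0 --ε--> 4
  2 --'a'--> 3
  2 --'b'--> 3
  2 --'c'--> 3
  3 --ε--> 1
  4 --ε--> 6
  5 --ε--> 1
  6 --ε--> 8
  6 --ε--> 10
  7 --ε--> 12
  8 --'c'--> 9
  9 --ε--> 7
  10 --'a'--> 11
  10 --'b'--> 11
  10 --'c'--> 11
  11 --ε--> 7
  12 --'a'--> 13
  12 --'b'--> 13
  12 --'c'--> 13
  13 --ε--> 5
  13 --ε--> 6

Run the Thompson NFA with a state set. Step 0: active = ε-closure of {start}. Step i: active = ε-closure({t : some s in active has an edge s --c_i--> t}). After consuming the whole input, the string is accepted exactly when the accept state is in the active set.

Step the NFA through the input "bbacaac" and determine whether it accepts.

Answer: REJECT

Steps:
initial (ε-close {0}): {0,2,4,6,8,10}
'b' @ 1: {1,3,7,11,12}  [accepting]
'b' @ 2: {1,5,6,8,10,13}  [accepting]
'a' @ 3: {7,11,12}
'c' @ 4: {1,5,6,8,10,13}  [accepting]
'a' @ 5: {7,11,12}
'a' @ 6: {1,5,6,8,10,13}  [accepting]
'c' @ 7: {7,9,11,12}
final: {7,9,11,12}; accept 1 not in set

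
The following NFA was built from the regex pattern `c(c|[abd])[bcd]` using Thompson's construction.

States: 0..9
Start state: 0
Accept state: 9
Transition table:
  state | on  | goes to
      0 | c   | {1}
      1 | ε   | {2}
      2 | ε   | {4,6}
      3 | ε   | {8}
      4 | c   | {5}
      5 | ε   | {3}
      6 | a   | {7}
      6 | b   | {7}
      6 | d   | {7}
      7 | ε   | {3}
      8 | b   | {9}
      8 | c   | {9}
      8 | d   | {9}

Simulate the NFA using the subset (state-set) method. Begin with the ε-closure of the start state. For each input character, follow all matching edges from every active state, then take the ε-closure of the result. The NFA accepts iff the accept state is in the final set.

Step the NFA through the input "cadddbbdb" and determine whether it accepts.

Answer: REJECT

Derivation:
S₀ = ε-closure({0}) = {0}
'c' @ 1: {1,2,4,6}
'a' @ 2: {3,7,8}
'd' @ 3: {9}  [accepting]
'd' @ 4: {}  — dead — no transitions
rest 'dbbdb' ignored (set empty)
end set {} — state 9 not in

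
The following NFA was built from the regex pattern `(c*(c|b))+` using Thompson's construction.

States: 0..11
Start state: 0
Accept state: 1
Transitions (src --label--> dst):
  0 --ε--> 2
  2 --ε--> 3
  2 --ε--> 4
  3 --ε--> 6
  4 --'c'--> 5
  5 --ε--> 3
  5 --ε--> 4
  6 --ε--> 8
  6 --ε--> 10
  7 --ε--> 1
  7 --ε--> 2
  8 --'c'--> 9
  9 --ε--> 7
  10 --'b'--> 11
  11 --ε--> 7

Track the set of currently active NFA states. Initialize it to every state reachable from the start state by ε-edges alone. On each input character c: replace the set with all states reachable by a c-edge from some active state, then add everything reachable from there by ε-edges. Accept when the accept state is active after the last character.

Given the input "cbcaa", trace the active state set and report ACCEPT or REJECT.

S₀ = ε-closure({0}) = {0,2,3,4,6,8,10}
'c' @ 1: {1,2,3,4,5,6,7,8,9,10}  [accepting]
'b' @ 2: {1,2,3,4,6,7,8,10,11}  [accepting]
'c' @ 3: {1,2,3,4,5,6,7,8,9,10}  [accepting]
'a' @ 4: {}  — no active states
rest 'a' ignored (set empty)
final: {}; accept 1 not in set

Answer: REJECT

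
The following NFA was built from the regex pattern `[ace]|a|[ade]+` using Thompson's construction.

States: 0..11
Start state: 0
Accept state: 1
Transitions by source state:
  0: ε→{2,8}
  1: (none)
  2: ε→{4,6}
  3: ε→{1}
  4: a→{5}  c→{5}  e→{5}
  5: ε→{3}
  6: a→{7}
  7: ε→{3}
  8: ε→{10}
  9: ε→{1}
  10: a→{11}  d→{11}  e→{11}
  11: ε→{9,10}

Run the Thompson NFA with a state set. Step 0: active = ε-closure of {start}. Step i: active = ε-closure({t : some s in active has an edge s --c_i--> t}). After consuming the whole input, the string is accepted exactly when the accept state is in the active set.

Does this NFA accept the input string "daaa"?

initial (ε-close {0}): {0,2,4,6,8,10}
'd' @ 1: {1,9,10,11}  [accepting]
'a' @ 2: {1,9,10,11}  [accepting]
'a' @ 3: {1,9,10,11}  [accepting]
'a' @ 4: {1,9,10,11}  [accepting]
after full input: {1,9,10,11}  (accept=1 in)

Answer: ACCEPT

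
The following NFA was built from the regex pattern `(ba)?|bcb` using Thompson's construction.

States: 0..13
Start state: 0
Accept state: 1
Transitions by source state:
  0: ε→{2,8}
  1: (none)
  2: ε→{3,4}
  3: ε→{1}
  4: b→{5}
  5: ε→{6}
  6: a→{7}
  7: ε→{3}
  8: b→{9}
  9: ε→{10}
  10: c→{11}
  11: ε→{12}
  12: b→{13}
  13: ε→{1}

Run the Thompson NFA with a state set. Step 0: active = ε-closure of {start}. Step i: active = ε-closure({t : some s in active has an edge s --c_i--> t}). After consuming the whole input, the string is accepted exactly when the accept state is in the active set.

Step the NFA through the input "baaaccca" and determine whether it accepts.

Answer: REJECT

Steps:
start: ε-closure({0}) = {0,1,2,3,4,8}
'b' @ 1: {5,6,9,10}
'a' @ 2: {1,3,7}  (accept∈set)
'a' @ 3: {}  — state set empty
rest 'accca' ignored (set empty)
end set {} — state 1 not in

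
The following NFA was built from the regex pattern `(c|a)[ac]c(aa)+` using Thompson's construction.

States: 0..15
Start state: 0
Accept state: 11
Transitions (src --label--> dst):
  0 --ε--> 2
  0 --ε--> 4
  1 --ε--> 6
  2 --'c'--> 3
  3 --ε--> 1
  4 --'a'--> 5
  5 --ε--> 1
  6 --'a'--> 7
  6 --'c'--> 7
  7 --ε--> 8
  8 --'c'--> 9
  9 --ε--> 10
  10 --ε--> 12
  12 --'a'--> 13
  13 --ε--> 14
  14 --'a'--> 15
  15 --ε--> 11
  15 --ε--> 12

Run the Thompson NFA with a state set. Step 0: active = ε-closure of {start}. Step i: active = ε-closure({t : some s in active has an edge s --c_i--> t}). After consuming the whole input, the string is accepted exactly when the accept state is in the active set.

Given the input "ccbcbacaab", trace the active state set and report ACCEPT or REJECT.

Answer: REJECT

Derivation:
initial (ε-close {0}): {0,2,4}
'c' @ 1: {1,3,6}
'c' @ 2: {7,8}
'b' @ 3: {}  — state set empty
rest 'cbacaab' ignored (set empty)
end set {} — state 11 not in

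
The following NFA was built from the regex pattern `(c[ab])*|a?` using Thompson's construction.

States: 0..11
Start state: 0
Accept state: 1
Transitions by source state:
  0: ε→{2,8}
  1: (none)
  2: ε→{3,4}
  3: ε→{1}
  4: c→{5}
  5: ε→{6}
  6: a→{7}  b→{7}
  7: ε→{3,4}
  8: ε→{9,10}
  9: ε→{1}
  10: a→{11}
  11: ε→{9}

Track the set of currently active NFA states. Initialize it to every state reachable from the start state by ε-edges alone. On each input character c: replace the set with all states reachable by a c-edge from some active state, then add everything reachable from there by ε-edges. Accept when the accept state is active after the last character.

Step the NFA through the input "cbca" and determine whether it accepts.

Answer: ACCEPT

Steps:
initial (ε-close {0}): {0,1,2,3,4,8,9,10}
'c' @ 1: {5,6}
'b' @ 2: {1,3,4,7}  [accepting]
'c' @ 3: {5,6}
'a' @ 4: {1,3,4,7}  [accepting]
end set {1,3,4,7} — state 1 in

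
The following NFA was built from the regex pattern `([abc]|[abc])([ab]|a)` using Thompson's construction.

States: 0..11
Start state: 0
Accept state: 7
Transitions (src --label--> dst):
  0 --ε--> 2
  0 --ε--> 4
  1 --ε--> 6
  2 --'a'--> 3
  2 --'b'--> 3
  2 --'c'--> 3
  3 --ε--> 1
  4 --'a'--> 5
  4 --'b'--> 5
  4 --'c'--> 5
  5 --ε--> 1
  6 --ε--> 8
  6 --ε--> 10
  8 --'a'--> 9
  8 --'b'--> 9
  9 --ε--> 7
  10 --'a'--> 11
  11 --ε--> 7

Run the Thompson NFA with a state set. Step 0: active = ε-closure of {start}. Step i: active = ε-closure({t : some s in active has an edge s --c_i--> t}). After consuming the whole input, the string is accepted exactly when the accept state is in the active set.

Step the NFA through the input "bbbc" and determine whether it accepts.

Answer: REJECT

Derivation:
S₀ = ε-closure({0}) = {0,2,4}
'b' @ 1: {1,3,5,6,8,10}
'b' @ 2: {7,9}  (accept∈set)
'b' @ 3: {}  — dead — no transitions
rest 'c' ignored (set empty)
final: {}; accept 7 not in set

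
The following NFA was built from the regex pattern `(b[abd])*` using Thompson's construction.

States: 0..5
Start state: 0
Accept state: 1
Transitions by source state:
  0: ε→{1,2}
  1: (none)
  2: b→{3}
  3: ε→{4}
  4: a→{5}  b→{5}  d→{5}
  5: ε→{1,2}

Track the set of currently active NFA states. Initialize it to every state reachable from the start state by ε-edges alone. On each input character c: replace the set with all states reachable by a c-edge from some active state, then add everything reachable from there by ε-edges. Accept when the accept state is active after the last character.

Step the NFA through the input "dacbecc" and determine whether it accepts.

Answer: REJECT

Trace:
initial (ε-close {0}): {0,1,2}
'd' @ 1: {}  — state set empty
rest 'acbecc' ignored (set empty)
end set {} — state 1 not in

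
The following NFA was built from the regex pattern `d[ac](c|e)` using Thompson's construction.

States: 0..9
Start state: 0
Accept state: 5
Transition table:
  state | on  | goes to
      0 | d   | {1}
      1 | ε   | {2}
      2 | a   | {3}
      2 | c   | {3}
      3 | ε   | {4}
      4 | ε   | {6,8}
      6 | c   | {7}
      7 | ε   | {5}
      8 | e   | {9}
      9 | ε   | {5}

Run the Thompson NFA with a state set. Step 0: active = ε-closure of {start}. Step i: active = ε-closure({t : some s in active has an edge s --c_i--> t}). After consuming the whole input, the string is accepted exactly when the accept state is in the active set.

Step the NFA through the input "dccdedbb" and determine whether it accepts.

Answer: REJECT

Trace:
initial (ε-close {0}): {0}
'd' @ 1: {1,2}
'c' @ 2: {3,4,6,8}
'c' @ 3: {5,7}  ✓accept
'd' @ 4: {}  — dead — no transitions
rest 'edbb' ignored (set empty)
final: {}; accept 5 not in set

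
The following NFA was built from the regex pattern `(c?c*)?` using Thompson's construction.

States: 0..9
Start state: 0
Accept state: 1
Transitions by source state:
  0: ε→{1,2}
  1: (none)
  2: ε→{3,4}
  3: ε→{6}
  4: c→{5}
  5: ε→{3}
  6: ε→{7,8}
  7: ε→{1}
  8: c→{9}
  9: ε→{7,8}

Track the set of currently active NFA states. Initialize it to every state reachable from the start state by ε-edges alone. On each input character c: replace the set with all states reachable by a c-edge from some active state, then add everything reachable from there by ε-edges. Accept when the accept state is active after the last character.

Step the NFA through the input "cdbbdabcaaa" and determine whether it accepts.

S₀ = ε-closure({0}) = {0,1,2,3,4,6,7,8}
'c' @ 1: {1,3,5,6,7,8,9}  (accept∈set)
'd' @ 2: {}  — no active states
rest 'bbdabcaaa' ignored (set empty)
end set {} — state 1 not in

Answer: REJECT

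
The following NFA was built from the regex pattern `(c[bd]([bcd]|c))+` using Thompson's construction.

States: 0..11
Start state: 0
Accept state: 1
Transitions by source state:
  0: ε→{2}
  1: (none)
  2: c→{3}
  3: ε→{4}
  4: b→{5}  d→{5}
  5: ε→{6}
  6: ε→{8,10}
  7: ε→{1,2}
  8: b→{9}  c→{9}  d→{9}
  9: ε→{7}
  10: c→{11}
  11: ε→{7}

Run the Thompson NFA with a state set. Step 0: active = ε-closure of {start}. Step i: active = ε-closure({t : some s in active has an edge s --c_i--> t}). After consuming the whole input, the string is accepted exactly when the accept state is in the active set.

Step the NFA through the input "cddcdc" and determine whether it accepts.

S₀ = ε-closure({0}) = {0,2}
'c' @ 1: {3,4}
'd' @ 2: {5,6,8,10}
'd' @ 3: {1,2,7,9}  ✓accept
'c' @ 4: {3,4}
'd' @ 5: {5,6,8,10}
'c' @ 6: {1,2,7,9,11}  ✓accept
final: {1,2,7,9,11}; accept 1 in set

Answer: ACCEPT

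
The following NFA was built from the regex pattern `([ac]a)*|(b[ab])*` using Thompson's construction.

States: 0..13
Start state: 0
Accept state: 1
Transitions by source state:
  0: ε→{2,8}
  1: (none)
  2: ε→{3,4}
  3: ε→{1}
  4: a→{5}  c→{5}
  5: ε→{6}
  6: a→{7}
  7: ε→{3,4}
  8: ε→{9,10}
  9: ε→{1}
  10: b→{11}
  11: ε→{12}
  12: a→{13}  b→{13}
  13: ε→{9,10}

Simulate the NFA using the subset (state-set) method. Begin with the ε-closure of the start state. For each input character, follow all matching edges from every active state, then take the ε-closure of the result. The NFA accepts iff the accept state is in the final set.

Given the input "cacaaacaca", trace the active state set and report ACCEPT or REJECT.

S₀ = ε-closure({0}) = {0,1,2,3,4,8,9,10}
'c' @ 1: {5,6}
'a' @ 2: {1,3,4,7}  (accept∈set)
'c' @ 3: {5,6}
'a' @ 4: {1,3,4,7}  (accept∈set)
'a' @ 5: {5,6}
'a' @ 6: {1,3,4,7}  (accept∈set)
'c' @ 7: {5,6}
'a' @ 8: {1,3,4,7}  (accept∈set)
'c' @ 9: {5,6}
'a' @ 10: {1,3,4,7}  (accept∈set)
after full input: {1,3,4,7}  (accept=1 in)

Answer: ACCEPT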